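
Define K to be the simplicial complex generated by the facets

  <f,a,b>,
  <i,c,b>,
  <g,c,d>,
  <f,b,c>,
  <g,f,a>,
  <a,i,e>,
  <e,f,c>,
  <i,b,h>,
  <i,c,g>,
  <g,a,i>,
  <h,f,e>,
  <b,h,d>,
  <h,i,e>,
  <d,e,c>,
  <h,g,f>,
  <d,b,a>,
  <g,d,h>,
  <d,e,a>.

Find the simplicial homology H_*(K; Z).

H_0 ≅ Z,  H_1 ≅ Z^2,  H_2 ≅ Z.

Take the total order a < b < c < d < e < f < g < h < i on the vertex set. Then K (dimension 2) consists of the simplices:

  0-simplices (9): a, b, c, d, e, f, g, h, i
  1-simplices (27): ab, ad, ae, af, ag, ai, bc, bd, bf, bh, bi, cd, ce, cf, cg, ci, de, dg, dh, ef, eh, ei, fg, fh, gh, gi, hi
  2-simplices (18): abd, abf, ade, aei, afg, agi, bcf, bci, bdh, bhi, cde, cdg, cef, cgi, dgh, efh, ehi, fgh

Hence C_0 ≅ Z^9, C_1 ≅ Z^27, C_2 ≅ Z^18.

Boundary ∂_1: C_1 → C_0 maps an edge to its endpoints' difference, ∂[p,q] = q − p. For instance
  ∂bd = d − b.
As a 9×27 matrix over Z this has rank 8, with invariant factors (1,1,1,1,1,1,1,1).

∂_2: C_2 → C_1 maps a triangle to the signed sum of its edges. For instance
  ∂cef = ef − cf + ce,
  ∂bhi = hi − bi + bh.
This gives a 27×18 integer matrix of rank 17; reducing to Smith normal form yields diagonal entries (1,1,1,1,1,1,1,1,1,1,1,1,1,1,1,1,1).

Computing H_k = (kernel of ∂_k) / (image of ∂_{k+1}):

  H_0: rank C_0 − rank ∂_1 = 9 − 8 = 1, and the invariant factors of ∂_1 are all 1, so H_0 = Z.
  H_1: rank ker ∂_1 − rank ∂_2 = (27 − 8) − 17 = 2, and the invariant factors of ∂_2 are all 1, so H_1 = Z^2.
  H_2: rank ker ∂_2 − rank ∂_3 = (18 − 17) − 0 = 1, and there is no ∂_3, so H_2 = Z.

As a check, the Euler characteristic is 9 − 27 + 18 = 0, which agrees with 1 − 2 + 1 = 0.
(K is a triangulation of the torus T^2.)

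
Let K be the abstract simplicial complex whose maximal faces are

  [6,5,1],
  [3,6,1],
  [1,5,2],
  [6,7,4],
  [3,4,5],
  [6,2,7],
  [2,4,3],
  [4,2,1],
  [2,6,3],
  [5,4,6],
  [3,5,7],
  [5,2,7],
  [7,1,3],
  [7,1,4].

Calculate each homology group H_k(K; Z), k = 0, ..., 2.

Take the total order 1 < 2 < 3 < 4 < 5 < 6 < 7 on the vertex set. Then K (dimension 2) consists of the simplices:

  0-simplices (7): [1], [2], [3], [4], [5], [6], [7]
  1-simplices (21): [1,2], [1,3], [1,4], [1,5], [1,6], [1,7], [2,3], [2,4], [2,5], [2,6], [2,7], [3,4], [3,5], [3,6], [3,7], [4,5], [4,6], [4,7], [5,6], [5,7], [6,7]
  2-simplices (14): [1,2,4], [1,2,5], [1,3,6], [1,3,7], [1,4,7], [1,5,6], [2,3,4], [2,3,6], [2,5,7], [2,6,7], [3,4,5], [3,5,7], [4,5,6], [4,6,7]

so the chain groups are C_0 ≅ Z^7, C_1 ≅ Z^21, C_2 ≅ Z^14.

∂_1: C_1 → C_0 maps an edge to its endpoints' difference, ∂[p,q] = q − p.
The resulting 7×21 matrix has rank 6, and its Smith normal form has invariant factors (1,1,1,1,1,1).

Boundary ∂_2: C_2 → C_1 sends each 2-simplex [p,q,r] to [q,r] − [p,r] + [p,q]. For instance
  ∂[1,2,4] = [2,4] − [1,4] + [1,2],
  ∂[1,3,7] = [3,7] − [1,7] + [1,3].
The resulting 21×14 matrix has rank 13, and its Smith normal form has invariant factors (1,1,1,1,1,1,1,1,1,1,1,1,1).

Now H_k = ker ∂_k / im ∂_{k+1}, so:

  H_0: rank C_0 − rank ∂_1 = 7 − 6 = 1, and the invariant factors of ∂_1 are all 1, so H_0 = Z.
  H_1: rank ker ∂_1 − rank ∂_2 = (21 − 6) − 13 = 2, and the invariant factors of ∂_2 are all 1, so H_1 = Z^2.
  H_2: rank ker ∂_2 − rank ∂_3 = (14 − 13) − 0 = 1, and there is no ∂_3, so H_2 = Z.

As a check, the Euler characteristic is 7 − 21 + 14 = 0, which agrees with 1 − 2 + 1 = 0.

H_0 ≅ Z,  H_1 ≅ Z^2,  H_2 ≅ Z.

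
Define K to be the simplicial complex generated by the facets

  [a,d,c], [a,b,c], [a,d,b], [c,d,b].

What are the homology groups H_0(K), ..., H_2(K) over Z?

Order the vertices as a < b < c < d. Listing each simplex with vertices in this order, K has dimension 2 with simplices:

  0-simplices (4): a, b, c, d
  1-simplices (6): ab, ac, ad, bc, bd, cd
  2-simplices (4): abc, abd, acd, bcd

giving chain groups C_0 ≅ Z^4, C_1 ≅ Z^6, C_2 ≅ Z^4.

∂_1: C_1 → C_0 maps an edge to its endpoints' difference, ∂[p,q] = q − p. For instance
  ∂bc = c − b.
As a 4×6 matrix over Z this has rank 3, with invariant factors (1,1,1).

∂_2: C_2 → C_1 maps a triangle to the signed sum of its edges. For instance
  ∂bcd = cd − bd + bc,
  ∂abd = bd − ad + ab.
As a 6×4 matrix over Z this has rank 3, with invariant factors (1,1,1).

Reading off H_k = ker ∂_k / im ∂_{k+1}:

  H_0: rank C_0 − rank ∂_1 = 4 − 3 = 1, and the invariant factors of ∂_1 are all 1, so H_0 ≅ Z.
  H_1: rank ker ∂_1 − rank ∂_2 = (6 − 3) − 3 = 0, and the invariant factors of ∂_2 are all 1, so H_1 ≅ 0.
  H_2: rank ker ∂_2 − rank ∂_3 = (4 − 3) − 0 = 1, and there is no ∂_3, so H_2 ≅ Z.

H_0 ≅ Z,  H_1 = 0,  H_2 ≅ Z.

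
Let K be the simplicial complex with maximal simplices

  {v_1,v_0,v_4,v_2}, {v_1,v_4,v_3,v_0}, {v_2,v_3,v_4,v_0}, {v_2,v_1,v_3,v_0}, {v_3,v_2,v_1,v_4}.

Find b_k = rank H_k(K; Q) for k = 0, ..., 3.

b_0 = 1, b_1 = 0, b_2 = 0, b_3 = 1.

K has 5 vertices, 10 edges, 10 triangles, 5 3-simplices.
rank ∂_0 = 0, rank ∂_1 = 4 ⇒ b_0 = 5 − 0 − 4 = 1; all invariant factors of ∂_1 are 1 so no torsion. So H_0 ≅ Z.
rank ∂_1 = 4, rank ∂_2 = 6 ⇒ b_1 = 10 − 4 − 6 = 0; all invariant factors of ∂_2 are 1 so no torsion. So H_1 ≅ 0.
rank ∂_2 = 6, rank ∂_3 = 4 ⇒ b_2 = 10 − 6 − 4 = 0; all invariant factors of ∂_3 are 1 so no torsion. So H_2 ≅ 0.
rank ∂_3 = 4, rank ∂_4 = 0 ⇒ b_3 = 5 − 4 − 0 = 1. So H_3 ≅ Z.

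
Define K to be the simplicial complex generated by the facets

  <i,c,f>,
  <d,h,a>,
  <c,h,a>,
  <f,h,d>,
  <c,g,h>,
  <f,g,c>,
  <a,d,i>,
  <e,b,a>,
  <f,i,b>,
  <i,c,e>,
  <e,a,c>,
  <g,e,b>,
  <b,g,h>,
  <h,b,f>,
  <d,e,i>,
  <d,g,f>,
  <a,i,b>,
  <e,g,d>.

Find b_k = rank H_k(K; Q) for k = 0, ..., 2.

b_0 = 1, b_1 = 1, b_2 = 0.

We work with the vertex ordering a < b < c < d < e < f < g < h < i. The simplices of K, each written with vertices in increasing order, are:

  0-simplices (9): a, b, c, d, e, f, g, h, i
  1-simplices (27): ab, ac, ad, ae, ah, ai, be, bf, bg, bh, bi, ce, cf, cg, ch, ci, de, df, dg, dh, di, eg, ei, fg, fh, fi, gh
  2-simplices (18): abe, abi, ace, ach, adh, adi, beg, bfh, bfi, bgh, cei, cfg, cfi, cgh, deg, dei, dfg, dfh

giving chain groups C_0 ≅ Z^9, C_1 ≅ Z^27, C_2 ≅ Z^18.

The boundary map ∂_1: C_1 → C_0 maps an edge to its endpoints' difference, ∂[p,q] = q − p. For instance
  ∂bh = h − b.
As a 9×27 matrix over Z this has rank 8, with invariant factors (1,1,1,1,1,1,1,1).

Boundary ∂_2: C_2 → C_1 sends each 2-simplex [p,q,r] to [q,r] − [p,r] + [p,q]. For instance
  ∂bfi = fi − bi + bf,
  ∂dei = ei − di + de.
As a 27×18 matrix over Z this has rank 18, with invariant factors (1,1,1,1,1,1,1,1,1,1,1,1,1,1,1,1,1,2).

Now H_k = ker ∂_k / im ∂_{k+1}, so:

  H_0: rank C_0 − rank ∂_1 = 9 − 8 = 1, and the invariant factors of ∂_1 are all 1, so H_0 ≅ Z.
  H_1: rank ker ∂_1 − rank ∂_2 = (27 − 8) − 18 = 1, and ∂_2 has invariant factor 2 > 1, so H_1 ≅ Z ⊕ Z/2.
  H_2: rank ker ∂_2 − rank ∂_3 = (18 − 18) − 0 = 0, and there is no ∂_3, so H_2 ≅ 0.

Hence the Betti numbers are b_0 = 1, b_1 = 1, b_2 = 0.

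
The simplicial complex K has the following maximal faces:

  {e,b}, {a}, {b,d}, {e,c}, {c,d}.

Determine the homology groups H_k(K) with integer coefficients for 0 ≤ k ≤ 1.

Take the total order a < b < c < d < e on the vertex set. Then K (dimension 1) consists of the simplices:

  0-simplices (5): a, b, c, d, e
  1-simplices (4): bd, be, cd, ce

Hence C_0 ≅ Z^5, C_1 ≅ Z^4.

Boundary ∂_1: C_1 → C_0 maps an edge to its endpoints' difference, ∂[p,q] = q − p.
This gives a 5×4 integer matrix of rank 3; reducing to Smith normal form yields diagonal entries (1,1,1).

From H_k ≅ ker(∂_k) / im(∂_{k+1}) we obtain:

  H_0: rank C_0 − rank ∂_1 = 5 − 3 = 2, and the invariant factors of ∂_1 are all 1, so H_0 = Z^2.
  H_1: rank ker ∂_1 − rank ∂_2 = (4 − 3) − 0 = 1, and there is no ∂_2, so H_1 = Z.

As a check, the Euler characteristic is 5 − 4 = 1, which agrees with 2 − 1 = 1.

H_0 ≅ Z^2,  H_1 ≅ Z.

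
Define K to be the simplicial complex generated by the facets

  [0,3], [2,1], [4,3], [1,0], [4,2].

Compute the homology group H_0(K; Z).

H_0 ≅ Z.

Take the total order 0 < 1 < 2 < 3 < 4 on the vertex set. Then K (dimension 1) consists of the simplices:

  0-simplices (5): [0], [1], [2], [3], [4]
  1-simplices (5): [0,1], [0,3], [1,2], [2,4], [3,4]

Hence C_0 ≅ Z^5, C_1 ≅ Z^5.

∂_1: C_1 → C_0 sends each edge [p,q] (with p < q) to q − p. For instance
  ∂[2,4] = [4] − [2].
The 5×5 boundary matrix has rank 4 and Smith normal form diag(1,1,1,1).

Now H_k = ker ∂_k / im ∂_{k+1}, so:

  H_0: rank C_0 − rank ∂_1 = 5 − 4 = 1, and the invariant factors of ∂_1 are all 1, so H_0 ≅ Z.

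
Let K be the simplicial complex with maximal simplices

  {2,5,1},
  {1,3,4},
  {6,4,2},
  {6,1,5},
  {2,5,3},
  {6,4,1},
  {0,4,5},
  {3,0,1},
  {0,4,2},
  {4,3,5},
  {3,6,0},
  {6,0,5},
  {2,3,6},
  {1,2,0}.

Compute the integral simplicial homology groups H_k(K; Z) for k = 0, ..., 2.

Fix the vertex order 0 < 1 < 2 < 3 < 4 < 5 < 6 and write every simplex with vertices in increasing order. Then dim K = 2 and the simplices of K are:

  0-simplices (7): [0], [1], [2], [3], [4], [5], [6]
  1-simplices (21): [0,1], [0,2], [0,3], [0,4], [0,5], [0,6], [1,2], [1,3], [1,4], [1,5], [1,6], [2,3], [2,4], [2,5], [2,6], [3,4], [3,5], [3,6], [4,5], [4,6], [5,6]
  2-simplices (14): [0,1,2], [0,1,3], [0,2,4], [0,3,6], [0,4,5], [0,5,6], [1,2,5], [1,3,4], [1,4,6], [1,5,6], [2,3,5], [2,3,6], [2,4,6], [3,4,5]

Hence C_0 ≅ Z^7, C_1 ≅ Z^21, C_2 ≅ Z^14.

Boundary ∂_1: C_1 → C_0 maps an edge to its endpoints' difference, ∂[p,q] = q − p. For instance
  ∂[0,3] = [3] − [0].
This gives a 7×21 integer matrix of rank 6; reducing to Smith normal form yields diagonal entries (1,1,1,1,1,1).

Boundary ∂_2: C_2 → C_1 sends each 2-simplex [p,q,r] to [q,r] − [p,r] + [p,q]. For instance
  ∂[0,2,4] = [2,4] − [0,4] + [0,2],
  ∂[0,5,6] = [5,6] − [0,6] + [0,5].
The resulting 21×14 matrix has rank 13, and its Smith normal form has invariant factors (1,1,1,1,1,1,1,1,1,1,1,1,1).

From H_k ≅ ker(∂_k) / im(∂_{k+1}) we obtain:

  H_0: rank C_0 − rank ∂_1 = 7 − 6 = 1, and the invariant factors of ∂_1 are all 1, so H_0 ≅ Z.
  H_1: rank ker ∂_1 − rank ∂_2 = (21 − 6) − 13 = 2, and the invariant factors of ∂_2 are all 1, so H_1 ≅ Z^2.
  H_2: rank ker ∂_2 − rank ∂_3 = (14 − 13) − 0 = 1, and there is no ∂_3, so H_2 ≅ Z.

H_0 = Z,  H_1 = Z^2,  H_2 = Z.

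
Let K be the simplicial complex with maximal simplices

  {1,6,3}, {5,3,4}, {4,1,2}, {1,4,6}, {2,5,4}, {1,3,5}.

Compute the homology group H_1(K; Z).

H_1 ≅ Z.

Take the total order 1 < 2 < 3 < 4 < 5 < 6 on the vertex set. Then K (dimension 2) consists of the simplices:

  0-simplices (6): [1], [2], [3], [4], [5], [6]
  1-simplices (12): [1,2], [1,3], [1,4], [1,5], [1,6], [2,4], [2,5], [3,4], [3,5], [3,6], [4,5], [4,6]
  2-simplices (6): [1,2,4], [1,3,5], [1,3,6], [1,4,6], [2,4,5], [3,4,5]

so the chain groups are C_0 ≅ Z^6, C_1 ≅ Z^12, C_2 ≅ Z^6.

∂_1: C_1 → C_0 maps an edge to its endpoints' difference, ∂[p,q] = q − p.
The resulting 6×12 matrix has rank 5, and its Smith normal form has invariant factors (1,1,1,1,1).

Boundary ∂_2: C_2 → C_1 sends each 2-simplex [p,q,r] to [q,r] − [p,r] + [p,q]. For instance
  ∂[3,4,5] = [4,5] − [3,5] + [3,4],
  ∂[1,3,6] = [3,6] − [1,6] + [1,3].
As a 12×6 matrix over Z this has rank 6, with invariant factors (1,1,1,1,1,1).

Reading off H_k = ker ∂_k / im ∂_{k+1}:

  H_1: rank ker ∂_1 − rank ∂_2 = (12 − 5) − 6 = 1, and the invariant factors of ∂_2 are all 1, so H_1 = Z.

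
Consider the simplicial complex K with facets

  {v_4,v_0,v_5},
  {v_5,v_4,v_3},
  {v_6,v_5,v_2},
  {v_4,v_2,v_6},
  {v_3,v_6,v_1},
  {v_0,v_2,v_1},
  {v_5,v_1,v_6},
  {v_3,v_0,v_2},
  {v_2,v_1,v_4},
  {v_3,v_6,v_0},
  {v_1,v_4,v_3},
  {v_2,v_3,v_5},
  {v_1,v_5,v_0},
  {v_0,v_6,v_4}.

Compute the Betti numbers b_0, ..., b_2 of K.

K has 7 vertices, 21 edges, 14 triangles.
rank ∂_0 = 0, rank ∂_1 = 6 ⇒ b_0 = 7 − 0 − 6 = 1; all invariant factors of ∂_1 are 1 so no torsion. So H_0 ≅ Z.
rank ∂_1 = 6, rank ∂_2 = 13 ⇒ b_1 = 21 − 6 − 13 = 2; all invariant factors of ∂_2 are 1 so no torsion. So H_1 ≅ Z^2.
rank ∂_2 = 13, rank ∂_3 = 0 ⇒ b_2 = 14 − 13 − 0 = 1. So H_2 ≅ Z.

b_0 = 1, b_1 = 2, b_2 = 1.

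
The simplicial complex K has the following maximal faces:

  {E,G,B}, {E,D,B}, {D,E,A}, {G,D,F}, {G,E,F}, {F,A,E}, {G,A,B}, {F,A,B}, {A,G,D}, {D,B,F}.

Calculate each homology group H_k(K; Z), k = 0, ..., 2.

Order the vertices as A < B < D < E < F < G. Listing each simplex with vertices in this order, K has dimension 2 with simplices:

  0-simplices (6): A, B, D, E, F, G
  1-simplices (15): AB, AD, AE, AF, AG, BD, BE, BF, BG, DE, DF, DG, EF, EG, FG
  2-simplices (10): ABF, ABG, ADE, ADG, AEF, BDE, BDF, BEG, DFG, EFG

giving chain groups C_0 ≅ Z^6, C_1 ≅ Z^15, C_2 ≅ Z^10.

Boundary ∂_1: C_1 → C_0 sends each edge [p,q] (with p < q) to q − p. For instance
  ∂AD = D − A.
The resulting 6×15 matrix has rank 5, and its Smith normal form has invariant factors (1,1,1,1,1).

The boundary map ∂_2: C_2 → C_1 sends each 2-simplex [p,q,r] to [q,r] − [p,r] + [p,q]. For instance
  ∂BDE = DE − BE + BD,
  ∂BDF = DF − BF + BD.
The 15×10 boundary matrix has rank 10 and Smith normal form diag(1,1,1,1,1,1,1,1,1,2).

Computing H_k = (kernel of ∂_k) / (image of ∂_{k+1}):

  H_0: rank C_0 − rank ∂_1 = 6 − 5 = 1, and the invariant factors of ∂_1 are all 1, so H_0 = Z.
  H_1: rank ker ∂_1 − rank ∂_2 = (15 − 5) − 10 = 0, and ∂_2 has invariant factor 2 > 1, so H_1 = Z/2.
  H_2: rank ker ∂_2 − rank ∂_3 = (10 − 10) − 0 = 0, and there is no ∂_3, so H_2 = 0.

As a check, the Euler characteristic is 6 − 15 + 10 = 1, which agrees with 1 − 0 + 0 = 1.
(K is a triangulation of the real projective plane RP^2.)

H_0 ≅ Z,  H_1 ≅ Z/2,  H_2 = 0.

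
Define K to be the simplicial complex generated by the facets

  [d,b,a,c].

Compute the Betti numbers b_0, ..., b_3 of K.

b_0 = 1, b_1 = 0, b_2 = 0, b_3 = 0.

We work with the vertex ordering a < b < c < d. The simplices of K, each written with vertices in increasing order, are:

  0-simplices (4): a, b, c, d
  1-simplices (6): ab, ac, ad, bc, bd, cd
  2-simplices (4): abc, abd, acd, bcd
  3-simplices (1): abcd

Hence C_0 ≅ Z^4, C_1 ≅ Z^6, C_2 ≅ Z^4, C_3 ≅ Z^1.

Boundary ∂_1: C_1 → C_0 maps an edge to its endpoints' difference, ∂[p,q] = q − p. For instance
  ∂bc = c − b.
The resulting 4×6 matrix has rank 3, and its Smith normal form has invariant factors (1,1,1).

The boundary map ∂_2: C_2 → C_1 acts by ∂[p,q,r] = [q,r] − [p,r] + [p,q]. For instance
  ∂abc = bc − ac + ab,
  ∂abd = bd − ad + ab.
As a 6×4 matrix over Z this has rank 3, with invariant factors (1,1,1).

∂_3: C_3 → C_2 sends each 3-simplex σ to the alternating sum Σ_i (−1)^i (σ with its i-th vertex removed). For instance
  ∂abcd = bcd − acd + abd − abc.
This gives a 4×1 integer matrix of rank 1; reducing to Smith normal form yields diagonal entries (1).

From H_k ≅ ker(∂_k) / im(∂_{k+1}) we obtain:

  H_0: rank C_0 − rank ∂_1 = 4 − 3 = 1, and the invariant factors of ∂_1 are all 1, so H_0 ≅ Z.
  H_1: rank ker ∂_1 − rank ∂_2 = (6 − 3) − 3 = 0, and the invariant factors of ∂_2 are all 1, so H_1 ≅ 0.
  H_2: rank ker ∂_2 − rank ∂_3 = (4 − 3) − 1 = 0, and the invariant factors of ∂_3 are all 1, so H_2 ≅ 0.
  H_3: rank ker ∂_3 − rank ∂_4 = (1 − 1) − 0 = 0, and there is no ∂_4, so H_3 ≅ 0.

As a check, the Euler characteristic is 4 − 6 + 4 − 1 = 1, which agrees with 1 − 0 + 0 − 0 = 1.

Hence the Betti numbers are b_0 = 1, b_1 = 0, b_2 = 0, b_3 = 0.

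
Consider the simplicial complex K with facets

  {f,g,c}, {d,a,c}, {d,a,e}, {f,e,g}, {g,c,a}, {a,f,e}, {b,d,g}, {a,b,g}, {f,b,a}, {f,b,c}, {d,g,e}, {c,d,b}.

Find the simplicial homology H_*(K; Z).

Order the vertices as a < b < c < d < e < f < g. Listing each simplex with vertices in this order, K has dimension 2 with simplices:

  0-simplices (7): a, b, c, d, e, f, g
  1-simplices (18): ab, ac, ad, ae, af, ag, bc, bd, bf, bg, cd, cf, cg, de, dg, ef, eg, fg
  2-simplices (12): abf, abg, acd, acg, ade, aef, bcd, bcf, bdg, cfg, deg, efg

Hence C_0 ≅ Z^7, C_1 ≅ Z^18, C_2 ≅ Z^12.

The boundary map ∂_1: C_1 → C_0 sends each edge [p,q] (with p < q) to q − p. For instance
  ∂dg = g − d.
The resulting 7×18 matrix has rank 6, and its Smith normal form has invariant factors (1,1,1,1,1,1).

∂_2: C_2 → C_1 sends each 2-simplex [p,q,r] to [q,r] − [p,r] + [p,q]. For instance
  ∂bcd = cd − bd + bc,
  ∂deg = eg − dg + de.
The 18×12 boundary matrix has rank 12 and Smith normal form diag(1,1,1,1,1,1,1,1,1,1,1,2).

Now H_k = ker ∂_k / im ∂_{k+1}, so:

  H_0: rank C_0 − rank ∂_1 = 7 − 6 = 1, and the invariant factors of ∂_1 are all 1, so H_0 ≅ Z.
  H_1: rank ker ∂_1 − rank ∂_2 = (18 − 6) − 12 = 0, and ∂_2 has invariant factor 2 > 1, so H_1 ≅ Z/2Z.
  H_2: rank ker ∂_2 − rank ∂_3 = (12 − 12) − 0 = 0, and there is no ∂_3, so H_2 ≅ 0.

(K is a triangulation of the real projective plane RP^2.)

H_0 ≅ Z,  H_1 ≅ Z/2Z,  H_2 = 0.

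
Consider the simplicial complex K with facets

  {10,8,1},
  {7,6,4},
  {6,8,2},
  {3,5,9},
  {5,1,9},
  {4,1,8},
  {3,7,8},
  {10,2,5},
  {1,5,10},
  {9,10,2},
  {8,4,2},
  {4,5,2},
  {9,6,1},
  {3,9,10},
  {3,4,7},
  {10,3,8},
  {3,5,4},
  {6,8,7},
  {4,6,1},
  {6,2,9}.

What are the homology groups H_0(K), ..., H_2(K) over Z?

Take the total order 1 < 2 < 3 < 4 < 5 < 6 < 7 < 8 < 9 < 10 on the vertex set. Then K (dimension 2) consists of the simplices:

  0-simplices (10): [1], [2], [3], [4], [5], [6], [7], [8], [9], [10]
  1-simplices (30): (30 of them)
  2-simplices (20): (20 of them)

so the chain groups are C_0 ≅ Z^10, C_1 ≅ Z^30, C_2 ≅ Z^20.

Boundary ∂_1: C_1 → C_0 is given by ∂[p,q] = [q] − [p].
This gives a 10×30 integer matrix of rank 9; reducing to Smith normal form yields diagonal entries (1,1,1,1,1,1,1,1,1).

Boundary ∂_2: C_2 → C_1 maps a triangle to the signed sum of its edges. For instance
  ∂[3,7,8] = [7,8] − [3,8] + [3,7],
  ∂[1,5,9] = [5,9] − [1,9] + [1,5].
The 30×20 boundary matrix has rank 20 and Smith normal form diag(1,1,1,1,1,1,1,1,1,1,1,1,1,1,1,1,1,1,1,2).

Now H_k = ker ∂_k / im ∂_{k+1}, so:

  H_0: rank C_0 − rank ∂_1 = 10 − 9 = 1, and the invariant factors of ∂_1 are all 1, so H_0 ≅ Z.
  H_1: rank ker ∂_1 − rank ∂_2 = (30 − 9) − 20 = 1, and ∂_2 has invariant factor 2 > 1, so H_1 ≅ Z ⊕ Z/2Z.
  H_2: rank ker ∂_2 − rank ∂_3 = (20 − 20) − 0 = 0, and there is no ∂_3, so H_2 ≅ 0.

As a check, the Euler characteristic is 10 − 30 + 20 = 0, which agrees with 1 − 1 + 0 = 0.

H_0 ≅ Z,  H_1 ≅ Z ⊕ Z/2Z,  H_2 = 0.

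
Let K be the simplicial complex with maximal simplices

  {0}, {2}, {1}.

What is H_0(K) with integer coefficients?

Order the vertices as 0 < 1 < 2. Listing each simplex with vertices in this order, K has dimension 0 with simplices:

  0-simplices (3): [0], [1], [2]

so the chain groups are C_0 ≅ Z^3.

From H_k ≅ ker(∂_k) / im(∂_{k+1}) we obtain:

  H_0: rank C_0 − rank ∂_1 = 3 − 0 = 3, and there is no ∂_1, so H_0 = Z^3.

H_0 ≅ Z^3.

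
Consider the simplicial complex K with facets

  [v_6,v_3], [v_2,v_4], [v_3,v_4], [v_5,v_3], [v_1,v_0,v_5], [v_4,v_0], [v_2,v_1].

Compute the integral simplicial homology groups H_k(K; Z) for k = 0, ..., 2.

H_0 ≅ Z,  H_1 ≅ Z^2,  H_2 = 0.

We work with the vertex ordering v_0 < v_1 < v_2 < v_3 < v_4 < v_5 < v_6. The simplices of K, each written with vertices in increasing order, are:

  0-simplices (7): [v_0], [v_1], [v_2], [v_3], [v_4], [v_5], [v_6]
  1-simplices (9): [v_0,v_1], [v_0,v_4], [v_0,v_5], [v_1,v_2], [v_1,v_5], [v_2,v_4], [v_3,v_4], [v_3,v_5], [v_3,v_6]
  2-simplices (1): [v_0,v_1,v_5]

so the chain groups are C_0 ≅ Z^7, C_1 ≅ Z^9, C_2 ≅ Z^1.

The boundary map ∂_1: C_1 → C_0 maps an edge to its endpoints' difference, ∂[p,q] = q − p.
The 7×9 boundary matrix has rank 6 and Smith normal form diag(1,1,1,1,1,1).

∂_2: C_2 → C_1 maps a triangle to the signed sum of its edges. For instance
  ∂[v_0,v_1,v_5] = [v_1,v_5] − [v_0,v_5] + [v_0,v_1].
The 9×1 boundary matrix has rank 1 and Smith normal form diag(1).

From H_k ≅ ker(∂_k) / im(∂_{k+1}) we obtain:

  H_0: rank C_0 − rank ∂_1 = 7 − 6 = 1, and the invariant factors of ∂_1 are all 1, so H_0 = Z.
  H_1: rank ker ∂_1 − rank ∂_2 = (9 − 6) − 1 = 2, and the invariant factors of ∂_2 are all 1, so H_1 = Z^2.
  H_2: rank ker ∂_2 − rank ∂_3 = (1 − 1) − 0 = 0, and there is no ∂_3, so H_2 = 0.

As a check, the Euler characteristic is 7 − 9 + 1 = -1, which agrees with 1 − 2 + 0 = -1.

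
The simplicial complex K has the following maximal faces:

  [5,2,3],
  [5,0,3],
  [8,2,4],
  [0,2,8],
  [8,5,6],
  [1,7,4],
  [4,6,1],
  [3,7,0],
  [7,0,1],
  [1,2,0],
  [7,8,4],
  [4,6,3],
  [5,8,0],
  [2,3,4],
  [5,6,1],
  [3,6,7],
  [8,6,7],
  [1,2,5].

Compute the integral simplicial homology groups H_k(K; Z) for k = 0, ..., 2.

Fix the vertex order 0 < 1 < 2 < 3 < 4 < 5 < 6 < 7 < 8 and write every simplex with vertices in increasing order. Then dim K = 2 and the simplices of K are:

  0-simplices (9): [0], [1], [2], [3], [4], [5], [6], [7], [8]
  1-simplices (27): (27 of them)
  2-simplices (18): [0,1,2], [0,1,7], [0,2,8], [0,3,5], [0,3,7], [0,5,8], [1,2,5], [1,4,6], [1,4,7], [1,5,6], [2,3,4], [2,3,5], [2,4,8], [3,4,6], [3,6,7], [4,7,8], [5,6,8], [6,7,8]

Hence C_0 ≅ Z^9, C_1 ≅ Z^27, C_2 ≅ Z^18.

∂_1: C_1 → C_0 sends each edge [p,q] (with p < q) to q − p. For instance
  ∂[0,5] = [5] − [0].
The resulting 9×27 matrix has rank 8, and its Smith normal form has invariant factors (1,1,1,1,1,1,1,1).

∂_2: C_2 → C_1 sends each 2-simplex [p,q,r] to [q,r] − [p,r] + [p,q]. For instance
  ∂[0,1,7] = [1,7] − [0,7] + [0,1],
  ∂[2,4,8] = [4,8] − [2,8] + [2,4].
As a 27×18 matrix over Z this has rank 18, with invariant factors (1,1,1,1,1,1,1,1,1,1,1,1,1,1,1,1,1,2).

Reading off H_k = ker ∂_k / im ∂_{k+1}:

  H_0: rank C_0 − rank ∂_1 = 9 − 8 = 1, and the invariant factors of ∂_1 are all 1, so H_0 = Z.
  H_1: rank ker ∂_1 − rank ∂_2 = (27 − 8) − 18 = 1, and ∂_2 has invariant factor 2 > 1, so H_1 = Z ⊕ Z/2.
  H_2: rank ker ∂_2 − rank ∂_3 = (18 − 18) − 0 = 0, and there is no ∂_3, so H_2 = 0.

(K is a triangulation of the Klein bottle.)

H_0 = Z,  H_1 = Z ⊕ Z/2,  H_2 = 0.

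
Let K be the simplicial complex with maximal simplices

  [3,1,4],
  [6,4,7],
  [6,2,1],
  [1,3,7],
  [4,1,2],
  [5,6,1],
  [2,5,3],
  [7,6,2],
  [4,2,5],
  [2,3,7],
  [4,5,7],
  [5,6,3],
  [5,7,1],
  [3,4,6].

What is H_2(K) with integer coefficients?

H_2 = Z.

Fix the vertex order 1 < 2 < 3 < 4 < 5 < 6 < 7 and write every simplex with vertices in increasing order. Then dim K = 2 and the simplices of K are:

  0-simplices (7): [1], [2], [3], [4], [5], [6], [7]
  1-simplices (21): [1,2], [1,3], [1,4], [1,5], [1,6], [1,7], [2,3], [2,4], [2,5], [2,6], [2,7], [3,4], [3,5], [3,6], [3,7], [4,5], [4,6], [4,7], [5,6], [5,7], [6,7]
  2-simplices (14): [1,2,4], [1,2,6], [1,3,4], [1,3,7], [1,5,6], [1,5,7], [2,3,5], [2,3,7], [2,4,5], [2,6,7], [3,4,6], [3,5,6], [4,5,7], [4,6,7]

so the chain groups are C_0 ≅ Z^7, C_1 ≅ Z^21, C_2 ≅ Z^14.

∂_1: C_1 → C_0 is given by ∂[p,q] = [q] − [p]. For instance
  ∂[2,6] = [6] − [2].
This gives a 7×21 integer matrix of rank 6; reducing to Smith normal form yields diagonal entries (1,1,1,1,1,1).

Boundary ∂_2: C_2 → C_1 acts by ∂[p,q,r] = [q,r] − [p,r] + [p,q]. For instance
  ∂[2,4,5] = [4,5] − [2,5] + [2,4],
  ∂[2,3,7] = [3,7] − [2,7] + [2,3].
As a 21×14 matrix over Z this has rank 13, with invariant factors (1,1,1,1,1,1,1,1,1,1,1,1,1).

Computing H_k = (kernel of ∂_k) / (image of ∂_{k+1}):

  H_2: rank ker ∂_2 − rank ∂_3 = (14 − 13) − 0 = 1, and there is no ∂_3, so H_2 = Z.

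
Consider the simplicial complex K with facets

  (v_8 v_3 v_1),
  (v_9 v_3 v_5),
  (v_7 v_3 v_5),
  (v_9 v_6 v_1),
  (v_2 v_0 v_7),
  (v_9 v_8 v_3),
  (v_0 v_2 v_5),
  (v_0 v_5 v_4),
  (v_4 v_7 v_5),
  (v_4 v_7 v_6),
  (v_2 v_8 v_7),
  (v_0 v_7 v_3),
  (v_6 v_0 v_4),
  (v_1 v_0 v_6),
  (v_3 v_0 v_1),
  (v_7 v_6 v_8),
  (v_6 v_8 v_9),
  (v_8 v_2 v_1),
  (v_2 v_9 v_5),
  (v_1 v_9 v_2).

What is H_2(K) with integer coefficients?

Order the vertices as v_0 < v_1 < v_2 < v_3 < v_4 < v_5 < v_6 < v_7 < v_8 < v_9. Listing each simplex with vertices in this order, K has dimension 2 with simplices:

  0-simplices (10): [v_0], [v_1], [v_2], [v_3], [v_4], [v_5], [v_6], [v_7], [v_8], [v_9]
  1-simplices (30): (30 of them)
  2-simplices (20): (20 of them)

giving chain groups C_0 ≅ Z^10, C_1 ≅ Z^30, C_2 ≅ Z^20.

∂_1: C_1 → C_0 sends each edge [p,q] (with p < q) to q − p. For instance
  ∂[v_1,v_6] = [v_6] − [v_1].
This gives a 10×30 integer matrix of rank 9; reducing to Smith normal form yields diagonal entries (1,1,1,1,1,1,1,1,1).

The boundary map ∂_2: C_2 → C_1 sends each 2-simplex [p,q,r] to [q,r] − [p,r] + [p,q]. For instance
  ∂[v_0,v_2,v_5] = [v_2,v_5] − [v_0,v_5] + [v_0,v_2],
  ∂[v_3,v_8,v_9] = [v_8,v_9] − [v_3,v_9] + [v_3,v_8].
The resulting 30×20 matrix has rank 20, and its Smith normal form has invariant factors (1,1,1,1,1,1,1,1,1,1,1,1,1,1,1,1,1,1,1,2).

Reading off H_k = ker ∂_k / im ∂_{k+1}:

  H_2: rank ker ∂_2 − rank ∂_3 = (20 − 20) − 0 = 0, and there is no ∂_3, so H_2 ≅ 0.

H_2 = 0.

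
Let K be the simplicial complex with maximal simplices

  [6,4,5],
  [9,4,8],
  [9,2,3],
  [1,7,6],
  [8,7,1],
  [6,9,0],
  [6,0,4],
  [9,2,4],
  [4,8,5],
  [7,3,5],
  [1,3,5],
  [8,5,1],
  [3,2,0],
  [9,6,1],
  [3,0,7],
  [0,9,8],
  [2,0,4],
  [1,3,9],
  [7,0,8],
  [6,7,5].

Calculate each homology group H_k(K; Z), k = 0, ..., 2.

H_0 = Z,  H_1 = Z × Z/2,  H_2 = 0.

K has 10 vertices, 30 edges, 20 triangles.
rank ∂_0 = 0, rank ∂_1 = 9 ⇒ b_0 = 10 − 0 − 9 = 1; all invariant factors of ∂_1 are 1 so no torsion. So H_0 = Z.
rank ∂_1 = 9, rank ∂_2 = 20 ⇒ b_1 = 30 − 9 − 20 = 1; ∂_2 has invariant factor(s) [2] giving torsion. So H_1 = Z × Z/2.
rank ∂_2 = 20, rank ∂_3 = 0 ⇒ b_2 = 20 − 20 − 0 = 0. So H_2 = 0.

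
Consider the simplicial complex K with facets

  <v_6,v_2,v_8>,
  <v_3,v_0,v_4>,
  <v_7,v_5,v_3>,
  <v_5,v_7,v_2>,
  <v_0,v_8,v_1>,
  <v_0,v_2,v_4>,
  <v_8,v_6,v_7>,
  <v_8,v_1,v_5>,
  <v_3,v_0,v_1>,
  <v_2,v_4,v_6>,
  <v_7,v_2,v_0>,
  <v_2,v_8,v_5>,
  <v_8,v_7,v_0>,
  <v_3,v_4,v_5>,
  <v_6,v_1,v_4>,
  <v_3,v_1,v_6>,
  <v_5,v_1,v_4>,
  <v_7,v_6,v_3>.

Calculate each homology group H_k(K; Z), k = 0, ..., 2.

H_0 ≅ Z,  H_1 ≅ Z ⊕ Z/2,  H_2 = 0.

Fix the vertex order v_0 < v_1 < v_2 < v_3 < v_4 < v_5 < v_6 < v_7 < v_8 and write every simplex with vertices in increasing order. Then dim K = 2 and the simplices of K are:

  0-simplices (9): [v_0], [v_1], [v_2], [v_3], [v_4], [v_5], [v_6], [v_7], [v_8]
  1-simplices (27): (27 of them)
  2-simplices (18): (18 of them)

so the chain groups are C_0 ≅ Z^9, C_1 ≅ Z^27, C_2 ≅ Z^18.

∂_1: C_1 → C_0 is given by ∂[p,q] = [q] − [p].
The 9×27 boundary matrix has rank 8 and Smith normal form diag(1,1,1,1,1,1,1,1).

Boundary ∂_2: C_2 → C_1 maps a triangle to the signed sum of its edges. For instance
  ∂[v_0,v_3,v_4] = [v_3,v_4] − [v_0,v_4] + [v_0,v_3],
  ∂[v_2,v_6,v_8] = [v_6,v_8] − [v_2,v_8] + [v_2,v_6].
As a 27×18 matrix over Z this has rank 18, with invariant factors (1,1,1,1,1,1,1,1,1,1,1,1,1,1,1,1,1,2).

Reading off H_k = ker ∂_k / im ∂_{k+1}:

  H_0: rank C_0 − rank ∂_1 = 9 − 8 = 1, and the invariant factors of ∂_1 are all 1, so H_0 ≅ Z.
  H_1: rank ker ∂_1 − rank ∂_2 = (27 − 8) − 18 = 1, and ∂_2 has invariant factor 2 > 1, so H_1 ≅ Z ⊕ Z/2.
  H_2: rank ker ∂_2 − rank ∂_3 = (18 − 18) − 0 = 0, and there is no ∂_3, so H_2 ≅ 0.

As a check, the Euler characteristic is 9 − 27 + 18 = 0, which agrees with 1 − 1 + 0 = 0.
(K is a triangulation of the Klein bottle.)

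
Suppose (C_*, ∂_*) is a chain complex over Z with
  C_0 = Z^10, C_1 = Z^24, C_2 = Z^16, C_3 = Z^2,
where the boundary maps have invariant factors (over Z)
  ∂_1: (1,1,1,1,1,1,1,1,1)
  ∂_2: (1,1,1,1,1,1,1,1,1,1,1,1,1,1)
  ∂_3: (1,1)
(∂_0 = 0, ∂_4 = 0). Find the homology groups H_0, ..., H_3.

H_0 = Z,  H_1 = Z,  H_2 = 0,  H_3 = 0.

H_0: b_0 = 10 − 0 − 9 = 1; torsion from ∂_1 factors > 1: none. So H_0 = Z.
H_1: b_1 = 24 − 9 − 14 = 1; torsion from ∂_2 factors > 1: none. So H_1 = Z.
H_2: b_2 = 16 − 14 − 2 = 0; torsion from ∂_3 factors > 1: none. So H_2 = 0.
H_3: b_3 = 2 − 2 − 0 = 0; torsion from ∂_4 factors > 1: none. So H_3 = 0.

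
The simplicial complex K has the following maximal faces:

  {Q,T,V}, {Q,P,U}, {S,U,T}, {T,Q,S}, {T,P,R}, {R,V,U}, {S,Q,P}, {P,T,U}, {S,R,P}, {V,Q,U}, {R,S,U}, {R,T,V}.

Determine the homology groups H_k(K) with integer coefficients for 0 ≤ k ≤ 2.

H_0 = Z,  H_1 = Z/2,  H_2 = 0.

Take the total order P < Q < R < S < T < U < V on the vertex set. Then K (dimension 2) consists of the simplices:

  0-simplices (7): P, Q, R, S, T, U, V
  1-simplices (18): PQ, PR, PS, PT, PU, QS, QT, QU, QV, RS, RT, RU, RV, ST, SU, TU, TV, UV
  2-simplices (12): PQS, PQU, PRS, PRT, PTU, QST, QTV, QUV, RSU, RTV, RUV, STU

so the chain groups are C_0 ≅ Z^7, C_1 ≅ Z^18, C_2 ≅ Z^12.

∂_1: C_1 → C_0 sends each edge [p,q] (with p < q) to q − p. For instance
  ∂ST = T − S.
As a 7×18 matrix over Z this has rank 6, with invariant factors (1,1,1,1,1,1).

Boundary ∂_2: C_2 → C_1 sends each 2-simplex [p,q,r] to [q,r] − [p,r] + [p,q]. For instance
  ∂PTU = TU − PU + PT,
  ∂RTV = TV − RV + RT.
As a 18×12 matrix over Z this has rank 12, with invariant factors (1,1,1,1,1,1,1,1,1,1,1,2).

Now H_k = ker ∂_k / im ∂_{k+1}, so:

  H_0: rank C_0 − rank ∂_1 = 7 − 6 = 1, and the invariant factors of ∂_1 are all 1, so H_0 = Z.
  H_1: rank ker ∂_1 − rank ∂_2 = (18 − 6) − 12 = 0, and ∂_2 has invariant factor 2 > 1, so H_1 = Z/2.
  H_2: rank ker ∂_2 − rank ∂_3 = (12 − 12) − 0 = 0, and there is no ∂_3, so H_2 = 0.

(K is a triangulation of the real projective plane RP^2.)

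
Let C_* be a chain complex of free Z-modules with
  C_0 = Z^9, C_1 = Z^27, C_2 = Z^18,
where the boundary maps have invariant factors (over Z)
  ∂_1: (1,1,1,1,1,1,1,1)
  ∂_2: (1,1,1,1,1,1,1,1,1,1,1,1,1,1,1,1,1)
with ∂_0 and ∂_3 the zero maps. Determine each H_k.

H_0 ≅ Z,  H_1 ≅ Z^2,  H_2 ≅ Z.

H_0: b_0 = 9 − 0 − 8 = 1; torsion from ∂_1 factors > 1: none. So H_0 ≅ Z.
H_1: b_1 = 27 − 8 − 17 = 2; torsion from ∂_2 factors > 1: none. So H_1 ≅ Z^2.
H_2: b_2 = 18 − 17 − 0 = 1; torsion from ∂_3 factors > 1: none. So H_2 ≅ Z.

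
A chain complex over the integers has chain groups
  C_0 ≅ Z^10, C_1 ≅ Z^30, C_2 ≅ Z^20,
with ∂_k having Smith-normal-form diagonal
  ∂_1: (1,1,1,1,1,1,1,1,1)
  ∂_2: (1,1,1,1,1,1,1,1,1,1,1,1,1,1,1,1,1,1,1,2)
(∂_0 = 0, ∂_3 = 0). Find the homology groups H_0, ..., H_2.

H_0 ≅ Z,  H_1 ≅ Z ⊕ Z/2,  H_2 = 0.

H_0: b_0 = 10 − 0 − 9 = 1; torsion from ∂_1 factors > 1: none. So H_0 ≅ Z.
H_1: b_1 = 30 − 9 − 20 = 1; torsion from ∂_2 factors > 1: [2]. So H_1 ≅ Z ⊕ Z/2.
H_2: b_2 = 20 − 20 − 0 = 0; torsion from ∂_3 factors > 1: none. So H_2 ≅ 0.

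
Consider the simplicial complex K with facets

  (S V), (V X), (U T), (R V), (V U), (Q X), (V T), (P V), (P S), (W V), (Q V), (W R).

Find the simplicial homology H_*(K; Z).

We work with the vertex ordering P < Q < R < S < T < U < V < W < X. The simplices of K, each written with vertices in increasing order, are:

  0-simplices (9): P, Q, R, S, T, U, V, W, X
  1-simplices (12): PS, PV, QV, QX, RV, RW, SV, TU, TV, UV, VW, VX

so the chain groups are C_0 ≅ Z^9, C_1 ≅ Z^12.

The boundary map ∂_1: C_1 → C_0 is given by ∂[p,q] = [q] − [p].
This gives a 9×12 integer matrix of rank 8; reducing to Smith normal form yields diagonal entries (1,1,1,1,1,1,1,1).

Now H_k = ker ∂_k / im ∂_{k+1}, so:

  H_0: rank C_0 − rank ∂_1 = 9 − 8 = 1, and the invariant factors of ∂_1 are all 1, so H_0 = Z.
  H_1: rank ker ∂_1 − rank ∂_2 = (12 − 8) − 0 = 4, and there is no ∂_2, so H_1 = Z^4.

H_0 = Z,  H_1 = Z^4.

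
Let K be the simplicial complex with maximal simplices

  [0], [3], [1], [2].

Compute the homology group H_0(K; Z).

We work with the vertex ordering 0 < 1 < 2 < 3. The simplices of K, each written with vertices in increasing order, are:

  0-simplices (4): [0], [1], [2], [3]

so the chain groups are C_0 ≅ Z^4.

Now H_k = ker ∂_k / im ∂_{k+1}, so:

  H_0: rank C_0 − rank ∂_1 = 4 − 0 = 4, and there is no ∂_1, so H_0 ≅ Z^4.

H_0 = Z^4.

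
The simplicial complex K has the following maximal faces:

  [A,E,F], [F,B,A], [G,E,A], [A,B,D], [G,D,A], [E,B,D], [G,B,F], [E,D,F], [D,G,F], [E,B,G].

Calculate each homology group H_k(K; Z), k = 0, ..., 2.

We work with the vertex ordering A < B < D < E < F < G. The simplices of K, each written with vertices in increasing order, are:

  0-simplices (6): A, B, D, E, F, G
  1-simplices (15): AB, AD, AE, AF, AG, BD, BE, BF, BG, DE, DF, DG, EF, EG, FG
  2-simplices (10): ABD, ABF, ADG, AEF, AEG, BDE, BEG, BFG, DEF, DFG

so the chain groups are C_0 ≅ Z^6, C_1 ≅ Z^15, C_2 ≅ Z^10.

The boundary map ∂_1: C_1 → C_0 maps an edge to its endpoints' difference, ∂[p,q] = q − p. For instance
  ∂DE = E − D.
As a 6×15 matrix over Z this has rank 5, with invariant factors (1,1,1,1,1).

Boundary ∂_2: C_2 → C_1 sends each 2-simplex [p,q,r] to [q,r] − [p,r] + [p,q]. For instance
  ∂ABF = BF − AF + AB,
  ∂AEG = EG − AG + AE.
As a 15×10 matrix over Z this has rank 10, with invariant factors (1,1,1,1,1,1,1,1,1,2).

From H_k ≅ ker(∂_k) / im(∂_{k+1}) we obtain:

  H_0: rank C_0 − rank ∂_1 = 6 − 5 = 1, and the invariant factors of ∂_1 are all 1, so H_0 = Z.
  H_1: rank ker ∂_1 − rank ∂_2 = (15 − 5) − 10 = 0, and ∂_2 has invariant factor 2 > 1, so H_1 = Z/2.
  H_2: rank ker ∂_2 − rank ∂_3 = (10 − 10) − 0 = 0, and there is no ∂_3, so H_2 = 0.

H_0 = Z,  H_1 = Z/2,  H_2 = 0.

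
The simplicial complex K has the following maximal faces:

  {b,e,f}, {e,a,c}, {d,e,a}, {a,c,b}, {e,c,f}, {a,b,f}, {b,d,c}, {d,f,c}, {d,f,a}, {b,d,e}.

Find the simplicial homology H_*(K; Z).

Take the total order a < b < c < d < e < f on the vertex set. Then K (dimension 2) consists of the simplices:

  0-simplices (6): a, b, c, d, e, f
  1-simplices (15): ab, ac, ad, ae, af, bc, bd, be, bf, cd, ce, cf, de, df, ef
  2-simplices (10): abc, abf, ace, ade, adf, bcd, bde, bef, cdf, cef

Hence C_0 ≅ Z^6, C_1 ≅ Z^15, C_2 ≅ Z^10.

∂_1: C_1 → C_0 sends each edge [p,q] (with p < q) to q − p. For instance
  ∂cf = f − c.
This gives a 6×15 integer matrix of rank 5; reducing to Smith normal form yields diagonal entries (1,1,1,1,1).

Boundary ∂_2: C_2 → C_1 maps a triangle to the signed sum of its edges. For instance
  ∂adf = df − af + ad,
  ∂abf = bf − af + ab.
The 15×10 boundary matrix has rank 10 and Smith normal form diag(1,1,1,1,1,1,1,1,1,2).

From H_k ≅ ker(∂_k) / im(∂_{k+1}) we obtain:

  H_0: rank C_0 − rank ∂_1 = 6 − 5 = 1, and the invariant factors of ∂_1 are all 1, so H_0 ≅ Z.
  H_1: rank ker ∂_1 − rank ∂_2 = (15 − 5) − 10 = 0, and ∂_2 has invariant factor 2 > 1, so H_1 ≅ Z/2.
  H_2: rank ker ∂_2 − rank ∂_3 = (10 − 10) − 0 = 0, and there is no ∂_3, so H_2 ≅ 0.

H_0 ≅ Z,  H_1 ≅ Z/2,  H_2 = 0.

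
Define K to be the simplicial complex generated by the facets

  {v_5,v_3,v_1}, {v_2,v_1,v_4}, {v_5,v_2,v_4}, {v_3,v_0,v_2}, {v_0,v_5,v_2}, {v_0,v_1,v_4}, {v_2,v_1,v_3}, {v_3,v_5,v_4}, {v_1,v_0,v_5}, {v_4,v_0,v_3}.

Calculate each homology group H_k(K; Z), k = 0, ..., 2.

Fix the vertex order v_0 < v_1 < v_2 < v_3 < v_4 < v_5 and write every simplex with vertices in increasing order. Then dim K = 2 and the simplices of K are:

  0-simplices (6): [v_0], [v_1], [v_2], [v_3], [v_4], [v_5]
  1-simplices (15): (15 of them)
  2-simplices (10): [v_0,v_1,v_4], [v_0,v_1,v_5], [v_0,v_2,v_3], [v_0,v_2,v_5], [v_0,v_3,v_4], [v_1,v_2,v_3], [v_1,v_2,v_4], [v_1,v_3,v_5], [v_2,v_4,v_5], [v_3,v_4,v_5]

so the chain groups are C_0 ≅ Z^6, C_1 ≅ Z^15, C_2 ≅ Z^10.

Boundary ∂_1: C_1 → C_0 maps an edge to its endpoints' difference, ∂[p,q] = q − p. For instance
  ∂[v_0,v_3] = [v_3] − [v_0].
As a 6×15 matrix over Z this has rank 5, with invariant factors (1,1,1,1,1).

The boundary map ∂_2: C_2 → C_1 sends each 2-simplex [p,q,r] to [q,r] − [p,r] + [p,q]. For instance
  ∂[v_1,v_2,v_3] = [v_2,v_3] − [v_1,v_3] + [v_1,v_2],
  ∂[v_0,v_1,v_4] = [v_1,v_4] − [v_0,v_4] + [v_0,v_1].
The resulting 15×10 matrix has rank 10, and its Smith normal form has invariant factors (1,1,1,1,1,1,1,1,1,2).

Now H_k = ker ∂_k / im ∂_{k+1}, so:

  H_0: rank C_0 − rank ∂_1 = 6 − 5 = 1, and the invariant factors of ∂_1 are all 1, so H_0 ≅ Z.
  H_1: rank ker ∂_1 − rank ∂_2 = (15 − 5) − 10 = 0, and ∂_2 has invariant factor 2 > 1, so H_1 ≅ Z_2.
  H_2: rank ker ∂_2 − rank ∂_3 = (10 − 10) − 0 = 0, and there is no ∂_3, so H_2 ≅ 0.

(K is a triangulation of the real projective plane RP^2.)

H_0 ≅ Z,  H_1 ≅ Z_2,  H_2 = 0.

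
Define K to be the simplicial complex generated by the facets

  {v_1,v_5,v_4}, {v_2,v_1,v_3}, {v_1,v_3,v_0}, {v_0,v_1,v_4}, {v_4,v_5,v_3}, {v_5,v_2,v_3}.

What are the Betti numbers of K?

b_0 = 1, b_1 = 1, b_2 = 0.

Fix the vertex order v_0 < v_1 < v_2 < v_3 < v_4 < v_5 and write every simplex with vertices in increasing order. Then dim K = 2 and the simplices of K are:

  0-simplices (6): [v_0], [v_1], [v_2], [v_3], [v_4], [v_5]
  1-simplices (12): [v_0,v_1], [v_0,v_3], [v_0,v_4], [v_1,v_2], [v_1,v_3], [v_1,v_4], [v_1,v_5], [v_2,v_3], [v_2,v_5], [v_3,v_4], [v_3,v_5], [v_4,v_5]
  2-simplices (6): [v_0,v_1,v_3], [v_0,v_1,v_4], [v_1,v_2,v_3], [v_1,v_4,v_5], [v_2,v_3,v_5], [v_3,v_4,v_5]

so the chain groups are C_0 ≅ Z^6, C_1 ≅ Z^12, C_2 ≅ Z^6.

The boundary map ∂_1: C_1 → C_0 maps an edge to its endpoints' difference, ∂[p,q] = q − p.
This gives a 6×12 integer matrix of rank 5; reducing to Smith normal form yields diagonal entries (1,1,1,1,1).

The boundary map ∂_2: C_2 → C_1 maps a triangle to the signed sum of its edges. For instance
  ∂[v_1,v_4,v_5] = [v_4,v_5] − [v_1,v_5] + [v_1,v_4],
  ∂[v_2,v_3,v_5] = [v_3,v_5] − [v_2,v_5] + [v_2,v_3].
The resulting 12×6 matrix has rank 6, and its Smith normal form has invariant factors (1,1,1,1,1,1).

Computing H_k = (kernel of ∂_k) / (image of ∂_{k+1}):

  H_0: rank C_0 − rank ∂_1 = 6 − 5 = 1, and the invariant factors of ∂_1 are all 1, so H_0 ≅ Z.
  H_1: rank ker ∂_1 − rank ∂_2 = (12 − 5) − 6 = 1, and the invariant factors of ∂_2 are all 1, so H_1 ≅ Z.
  H_2: rank ker ∂_2 − rank ∂_3 = (6 − 6) − 0 = 0, and there is no ∂_3, so H_2 ≅ 0.

As a check, the Euler characteristic is 6 − 12 + 6 = 0, which agrees with 1 − 1 + 0 = 0.

Hence the Betti numbers are b_0 = 1, b_1 = 1, b_2 = 0.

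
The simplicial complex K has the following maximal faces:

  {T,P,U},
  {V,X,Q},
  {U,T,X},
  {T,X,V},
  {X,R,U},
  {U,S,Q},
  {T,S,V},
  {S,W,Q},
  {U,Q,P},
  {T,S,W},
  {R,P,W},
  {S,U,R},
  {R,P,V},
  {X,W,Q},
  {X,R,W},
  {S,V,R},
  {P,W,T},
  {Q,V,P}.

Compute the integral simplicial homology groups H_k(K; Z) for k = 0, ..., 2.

H_0 ≅ Z,  H_1 ≅ Z^2,  H_2 ≅ Z.

We work with the vertex ordering P < Q < R < S < T < U < V < W < X. The simplices of K, each written with vertices in increasing order, are:

  0-simplices (9): P, Q, R, S, T, U, V, W, X
  1-simplices (27): PQ, PR, PT, PU, PV, PW, QS, QU, QV, QW, QX, RS, RU, RV, RW, RX, ST, SU, SV, SW, TU, TV, TW, TX, UX, VX, WX
  2-simplices (18): PQU, PQV, PRV, PRW, PTU, PTW, QSU, QSW, QVX, QWX, RSU, RSV, RUX, RWX, STV, STW, TUX, TVX

Hence C_0 ≅ Z^9, C_1 ≅ Z^27, C_2 ≅ Z^18.

∂_1: C_1 → C_0 is given by ∂[p,q] = [q] − [p]. For instance
  ∂UX = X − U.
The resulting 9×27 matrix has rank 8, and its Smith normal form has invariant factors (1,1,1,1,1,1,1,1).

Boundary ∂_2: C_2 → C_1 sends each 2-simplex [p,q,r] to [q,r] − [p,r] + [p,q]. For instance
  ∂STV = TV − SV + ST,
  ∂RUX = UX − RX + RU.
This gives a 27×18 integer matrix of rank 17; reducing to Smith normal form yields diagonal entries (1,1,1,1,1,1,1,1,1,1,1,1,1,1,1,1,1).

Computing H_k = (kernel of ∂_k) / (image of ∂_{k+1}):

  H_0: rank C_0 − rank ∂_1 = 9 − 8 = 1, and the invariant factors of ∂_1 are all 1, so H_0 ≅ Z.
  H_1: rank ker ∂_1 − rank ∂_2 = (27 − 8) − 17 = 2, and the invariant factors of ∂_2 are all 1, so H_1 ≅ Z^2.
  H_2: rank ker ∂_2 − rank ∂_3 = (18 − 17) − 0 = 1, and there is no ∂_3, so H_2 ≅ Z.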